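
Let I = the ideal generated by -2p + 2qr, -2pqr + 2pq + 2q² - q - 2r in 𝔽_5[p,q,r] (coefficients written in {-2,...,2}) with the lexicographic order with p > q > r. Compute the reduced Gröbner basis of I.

G = {p - qr, q²r² - q²r - q² - 2q + r}

f_1 = -2p + 2qr, LT = p.
f_2 = -2pqr + 2pq + 2q² - q - 2r, LT = pqr.

S(f_1,f_2): lcm = pqr. S = pq - q²r² + q² + 2q - r.
  reduce S modulo (f_1, f_2):
  remainder -q²r² + q²r + q² + 2q - r ≠ 0; add g_3 = -q²r² + q²r + q² + 2q - r to the basis.

The other S-polynomials (S(f_1,g_3), S(f_2,g_3)) all reduce to 0 modulo the current basis, so we have a Gröbner basis.
Inter-reduce: drop elements whose leading term is divisible by another's, tail-reduce, and make monic.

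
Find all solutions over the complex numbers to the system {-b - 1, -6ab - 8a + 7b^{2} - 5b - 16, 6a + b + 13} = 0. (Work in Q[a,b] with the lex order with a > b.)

Compute a lex Gröbner basis by Buchberger's algorithm.
f_1 = -b - 1, LT = b.
f_2 = -6ab - 8a + 7b^{2} - 5b - 16, LT = ab.
f_3 = 6a + b + 13, LT = a.

The S-polynomials (S(f_1,f_2), S(f_1,f_3), S(f_2,f_3)) all reduce to 0 modulo the current basis, so we have a Gröbner basis.
Inter-reduce: drop elements whose leading term is divisible by another's, tail-reduce, and make monic.
Reduced Gröbner basis: {a + 2, b + 1}.

A lex Gröbner basis eliminates variables successively. Here b + 1 depends only on b, with roots {-1}; lifting each root through the earlier basis elements recovers the full solutions.
  b = -1: the earlier basis element becomes a + 2 = 0, giving a = -2 — point (-2, -1).

{(-2, -1)}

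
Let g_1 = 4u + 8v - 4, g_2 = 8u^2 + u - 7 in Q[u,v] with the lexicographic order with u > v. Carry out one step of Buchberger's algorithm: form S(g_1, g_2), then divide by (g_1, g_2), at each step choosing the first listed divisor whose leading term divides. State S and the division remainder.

lcm(LM(g_1), LM(g_2)) = u^2.
S = (lcm/LT(g_1))·g_1 − (lcm/LT(g_2))·g_2 = 2uv - 9/8u + 7/8.
Reduce S modulo (g_1, g_2) in that order:
  leading term uv: subtract (1/2v)·g_1 from 2uv - 9/8u + 7/8 → -9/8u - 4v^2 + 2v + 7/8
  leading term u: subtract (-9/32)·g_1 from -9/8u - 4v^2 + 2v + 7/8 → -4v^2 + 17/4v - 1/4
  leading term v^2: no divisor's leading term divides it; move -4v^2 to the remainder.
  leading term v: no divisor's leading term divides it; move 17/4v to the remainder.
  leading term 1: no divisor's leading term divides it; move -1/4 to the remainder.
The remainder -4v^2 + 17/4v - 1/4 is nonzero, so it would be added as the next basis element.

S(g_1, g_2) = 2uv - 9/8u + 7/8; remainder on division = -4v^2 + 17/4v - 1/4.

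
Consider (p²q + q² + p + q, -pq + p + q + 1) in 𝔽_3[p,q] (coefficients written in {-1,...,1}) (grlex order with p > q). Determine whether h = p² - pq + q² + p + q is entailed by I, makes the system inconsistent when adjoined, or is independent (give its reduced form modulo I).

p² - pq + q² + p + q is independent of I; its normal form modulo I is q + 1.

First compute the reduced Gröbner basis of I by Buchberger's algorithm.
f_1 = p²q + q² + p + q, LT = p²q.
f_2 = -pq + p + q + 1, LT = pq.

S(f_1,f_2): lcm = p²q. S = p² + pq + q² - p + q.
  reduce S modulo (f_1, f_2):
  remainder p² + q² - q + 1 ≠ 0; add k_3 = p² + q² - q + 1 to the basis.

S(f_1,k_3): lcm = p²q. S = -q³ - q² + p.
  reduce S modulo (f_1, f_2, k_3):
  remainder -q³ - q² + p ≠ 0; add k_4 = -q³ - q² + p to the basis.

The other S-polynomials (S(f_2,k_3), S(f_1,k_4), S(f_2,k_4), S(k_3,k_4)) all reduce to 0 modulo the current basis, so we have a Gröbner basis.
Inter-reduce: drop elements whose leading term is divisible by another's, tail-reduce, and make monic.
Reduced Gröbner basis: {q³ + q² - p, p² + q² - q + 1, pq - p - q - 1}.
Label its elements g_1 = q³ + q² - p, g_2 = p² + q² - q + 1, g_3 = pq - p - q - 1.

Reduce h = p² - pq + q² + p + q modulo G:
  leading term p²: subtract (1)·g_2 from p² - pq + q² + p + q → -pq + p - q - 1
  leading term pq: subtract (-1)·g_3 from -pq + p - q - 1 → q + 1
  leading term q: no divisor's leading term divides it; move q to the remainder.
  leading term 1: no divisor's leading term divides it; move 1 to the remainder.
  normal form = q + 1.
The normal form is nonzero, so h ∉ I. Since h minus its normal form lies in I, I + (h) = I + (r) where r = q + 1; decide whether this ideal is the whole ring.
Run Buchberger on G together with r (pairs among the g_i already reduce to 0 since G is a Gröbner basis):
g_1 = q³ + q² - p, LT = q³.
g_2 = p² + q² - q + 1, LT = p².
g_3 = pq - p - q - 1, LT = pq.
r = q + 1, LT = q.

S(g_1,r): lcm = q³. S = -p.
  reduce S modulo (g_1, g_2, g_3, r):
  remainder -p ≠ 0; add m_5 = -p to the basis.

The other S-polynomials (S(g_1,g_2), S(g_1,g_3), S(g_2,g_3), S(g_2,r), S(g_3,r), S(g_1,m_5), S(g_2,m_5), S(g_3,m_5), S(r,m_5)) all reduce to 0 modulo the current basis, so we have a Gröbner basis.
Inter-reduce: drop elements whose leading term is divisible by another's, tail-reduce, and make monic.
Reduced Gröbner basis: {p, q + 1}.
The reduced Gröbner basis of I + (h) is {p, q + 1} ≠ {1}, a proper ideal, so the enlarged system stays consistent: h is independent of I, with normal form q + 1.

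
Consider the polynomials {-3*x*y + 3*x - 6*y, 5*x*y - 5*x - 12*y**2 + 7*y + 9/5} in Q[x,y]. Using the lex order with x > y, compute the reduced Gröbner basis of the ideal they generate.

The reduced Gröbner basis is the canonical form of the ideal for this ordering.

f_1 = -3*x*y + 3*x - 6*y, LT = x*y.
f_2 = 5*x*y - 5*x - 12*y**2 + 7*y + 9/5, LT = x*y.

S(f_1,f_2): lcm = x*y. S = 12/5*y**2 + 3/5*y - 9/25.
  reduce S modulo (f_1, f_2):
  remainder 12/5*y**2 + 3/5*y - 9/25 ≠ 0; add g_3 = 12/5*y**2 + 3/5*y - 9/25 to the basis.

S(f_1,g_3): lcm = x*y**2. S = -5/4*x*y + 3/20*x + 2*y**2.
  reduce S modulo (f_1, f_2, g_3):
  remainder -11/10*x + 2*y + 3/10 ≠ 0; add g_4 = -11/10*x + 2*y + 3/10 to the basis.

The other S-polynomials (S(f_2,g_3), S(f_1,g_4), S(f_2,g_4), S(g_3,g_4)) all reduce to 0 modulo the current basis, so we have a Gröbner basis.
Inter-reduce: drop elements whose leading term is divisible by another's, tail-reduce, and make monic.

G = {x - 20/11*y - 3/11, y**2 + 1/4*y - 3/20}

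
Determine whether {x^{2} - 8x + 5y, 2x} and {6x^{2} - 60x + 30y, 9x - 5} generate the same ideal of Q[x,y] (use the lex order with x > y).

Two ideals are equal iff their reduced Gröbner bases coincide (the reduced basis is unique for a fixed ordering).
Buchberger on the first generating set:
f_1 = x^{2} - 8x + 5y, LT = x^{2}.
f_2 = 2x, LT = x.

S(f_1,f_2): lcm = x^{2}. S = -8x + 5y.
  leading term x: subtract (-4)·f_2 from -8x + 5y → 5y
  leading term y: no divisor's leading term divides it; move 5y to the remainder.
  remainder 5y ≠ 0; add g_3 = 5y to the basis.

S(f_1,g_3): leading monomials are coprime, so the S-polynomial reduces to 0 (Buchberger's first criterion).
S(f_2,g_3): leading monomials are coprime, so the S-polynomial reduces to 0 (Buchberger's first criterion).
Every S-polynomial of the final basis reduces to 0, so we have a Gröbner basis.
Inter-reduce: drop elements whose leading term is divisible by another's, tail-reduce, and make monic.
Reduced Gröbner basis: {x, y}.

Buchberger on the second generating set:
h_1 = 6x^{2} - 60x + 30y, LT = x^{2}.
h_2 = 9x - 5, LT = x.

S(h_1,h_2): lcm = x^{2}. S = -\tfrac{85}{9}x + 5y.
  leading term x: subtract (-\tfrac{85}{81})·h_2 from -\tfrac{85}{9}x + 5y → 5y - \tfrac{425}{81}
  leading term y: no divisor's leading term divides it; move 5y to the remainder.
  leading term 1: no divisor's leading term divides it; move -\tfrac{425}{81} to the remainder.
  remainder 5y - \tfrac{425}{81} ≠ 0; add k_3 = 5y - \tfrac{425}{81} to the basis.

S(h_1,k_3): leading monomials are coprime, so the S-polynomial reduces to 0 (Buchberger's first criterion).
S(h_2,k_3): leading monomials are coprime, so the S-polynomial reduces to 0 (Buchberger's first criterion).
Every S-polynomial of the final basis reduces to 0, so we have a Gröbner basis.
Inter-reduce: drop elements whose leading term is divisible by another's, tail-reduce, and make monic.
Reduced Gröbner basis: {x - \tfrac{5}{9}, y - \tfrac{85}{81}}.

Since the reduced bases disagree, the two ideals are not the same.

No, the ideals differ.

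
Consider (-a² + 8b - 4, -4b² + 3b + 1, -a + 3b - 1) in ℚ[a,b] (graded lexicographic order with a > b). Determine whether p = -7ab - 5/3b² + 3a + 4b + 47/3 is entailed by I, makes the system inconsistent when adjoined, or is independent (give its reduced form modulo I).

Adjoining -7ab - 5/3b² + 3a + 4b + 47/3 makes the ideal the whole ring: the system is inconsistent.

First compute the reduced Gröbner basis of I by Buchberger's algorithm.
f_1 = -a² + 8b - 4, LT = a².
f_2 = -4b² + 3b + 1, LT = b².
f_3 = -a + 3b - 1, LT = a.

S(f_1,f_2): leading monomials are coprime, so the S-polynomial reduces to 0 (Buchberger's first criterion).
S(f_1,f_3): lcm = a². S = 3ab - a - 8b + 4.
  leading term ab: subtract (-3b)·f_3 from 3ab - a - 8b + 4 → 9b² - a - 11b + 4
  leading term b²: subtract (-9/4)·f_2 from 9b² - a - 11b + 4 → -a - 17/4b + 25/4
  leading term a: subtract (1)·f_3 from -a - 17/4b + 25/4 → -29/4b + 29/4
  leading term b: no divisor's leading term divides it; move -29/4b to the remainder.
  leading term 1: no divisor's leading term divides it; move 29/4 to the remainder.
  remainder -29/4b + 29/4 ≠ 0; add h_4 = -29/4b + 29/4 to the basis.

S(f_2,f_3): leading monomials are coprime, so the S-polynomial reduces to 0 (Buchberger's first criterion).
S(f_1,h_4): leading monomials are coprime, so the S-polynomial reduces to 0 (Buchberger's first criterion).
S(f_2,h_4): lcm = b². S = ¼b - ¼.
  leading term b: subtract (-1/29)·h_4 from ¼b - ¼ → 0
  remainder 0.

S(f_3,h_4): leading monomials are coprime, so the S-polynomial reduces to 0 (Buchberger's first criterion).
Every S-polynomial of the final basis reduces to 0, so we have a Gröbner basis.
Inter-reduce: drop elements whose leading term is divisible by another's, tail-reduce, and make monic.
Reduced Gröbner basis: {a - 2, b - 1}.
Label its elements g_1 = a - 2, g_2 = b - 1.

Reduce p = -7ab - 5/3b² + 3a + 4b + 47/3 modulo G:
  leading term ab: subtract (-7b)·g_1 from -7ab - 5/3b² + 3a + 4b + 47/3 → -5/3b² + 3a - 10b + 47/3
  leading term b²: subtract (-5/3b)·g_2 from -5/3b² + 3a - 10b + 47/3 → 3a - 35/3b + 47/3
  leading term a: subtract (3)·g_1 from 3a - 35/3b + 47/3 → -35/3b + 65/3
  leading term b: subtract (-35/3)·g_2 from -35/3b + 65/3 → 10
  leading term 1: no divisor's leading term divides it; move 10 to the remainder.
  normal form = 10.
The normal form is nonzero, so p ∉ I. Since p minus its normal form lies in I, I + (p) = I + (r) where r = 10; decide whether this ideal is the whole ring.
Here r = 10 is a nonzero constant, hence a unit: 1 ∈ I + (p), the Gröbner basis of I + (p) is {1}, and the enlarged system has no common solution — adjoining p is inconsistent.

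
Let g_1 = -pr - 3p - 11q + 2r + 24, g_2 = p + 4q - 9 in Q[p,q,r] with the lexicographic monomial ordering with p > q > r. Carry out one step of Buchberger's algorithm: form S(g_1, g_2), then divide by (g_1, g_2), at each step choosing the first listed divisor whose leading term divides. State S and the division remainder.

S(g_1, g_2) = 3p - 4qr + 11q + 7r - 24; remainder on division = -4qr - q + 7r + 3.

lcm(LM(g_1), LM(g_2)) = pr.
S = (lcm/LT(g_1))·g_1 − (lcm/LT(g_2))·g_2 = 3p - 4qr + 11q + 7r - 24.
Reduce S modulo (g_1, g_2) in that order:
  leading term p: subtract (3)·g_2 from 3p - 4qr + 11q + 7r - 24 → -4qr - q + 7r + 3
  leading term qr: no divisor's leading term divides it; move -4qr to the remainder.
  leading term q: no divisor's leading term divides it; move -q to the remainder.
  leading term r: no divisor's leading term divides it; move 7r to the remainder.
  leading term 1: no divisor's leading term divides it; move 3 to the remainder.
The remainder -4qr - q + 7r + 3 is nonzero, so it would be added as the next basis element.
This is the inner loop of Buchberger's algorithm — each nonzero remainder becomes a new basis element.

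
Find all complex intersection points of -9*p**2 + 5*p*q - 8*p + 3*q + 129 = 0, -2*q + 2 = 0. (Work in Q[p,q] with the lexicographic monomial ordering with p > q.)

{(-4, 1), (11/3, 1)}

Compute a lex Gröbner basis by Buchberger's algorithm.
f_1 = -9*p**2 + 5*p*q - 8*p + 3*q + 129, LT = p**2.
f_2 = -2*q + 2, LT = q.

S(f_1,f_2): leading monomials are coprime, so the S-polynomial reduces to 0 (Buchberger's first criterion).
Every S-polynomial of the final basis reduces to 0, so we have a Gröbner basis.
Inter-reduce: drop elements whose leading term is divisible by another's, tail-reduce, and make monic.
Reduced Gröbner basis: {p**2 + 1/3*p - 44/3, q - 1}.

A lex Gröbner basis eliminates variables successively. Here q - 1 depends only on q, with roots {1}; lifting each root through the earlier basis elements recovers the full solutions.
  q = 1: the earlier basis element becomes p**2 + 1/3*p - 44/3 = 0, giving p = -4, 11/3 — points (-4, 1), (11/3, 1).
Each listed point satisfies every original equation (direct substitution).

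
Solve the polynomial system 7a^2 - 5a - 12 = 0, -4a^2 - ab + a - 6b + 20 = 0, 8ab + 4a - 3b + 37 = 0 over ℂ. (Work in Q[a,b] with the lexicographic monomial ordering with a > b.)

{(-1, 3)}

Compute a lex Gröbner basis by Buchberger's algorithm.
f_1 = 7a^2 - 5a - 12, LT = a^2.
f_2 = -4a^2 - ab + a - 6b + 20, LT = a^2.
f_3 = 8ab + 4a - 3b + 37, LT = ab.

S(f_1,f_2): lcm = a^2. S = -1/4ab - 13/28a - 3/2b + 23/7.
  reduce S modulo (f_1, f_2, f_3):
  remainder -19/56a - 51/32b + 995/224 ≠ 0; add h_4 = -19/56a - 51/32b + 995/224 to the basis.

S(f_1,f_3): lcm = a^2b. S = -1/2a^2 - 19/56ab - 37/8a - 12/7b.
  reduce S modulo (f_1, f_2, f_3, h_4):
  remainder 44187/2128b - 132561/2128 ≠ 0; add h_5 = 44187/2128b - 132561/2128 to the basis.

The other S-polynomials (S(f_2,f_3), S(f_1,h_4), S(f_2,h_4), S(f_3,h_4), S(f_1,h_5), S(f_2,h_5), S(f_3,h_5), S(h_4,h_5)) all reduce to 0 modulo the current basis, so we have a Gröbner basis.
Inter-reduce: drop elements whose leading term is divisible by another's, tail-reduce, and make monic.
Reduced Gröbner basis: {a + 1, b - 3}.

Elimination: the polynomial b - 3 lies in the elimination ideal for b, so b ∈ {3}. For each such b, the remaining basis elements (now univariate) give the rest of the solution.
  b = 3: the earlier basis element becomes a + 1 = 0, giving a = -1 — point (-1, 3).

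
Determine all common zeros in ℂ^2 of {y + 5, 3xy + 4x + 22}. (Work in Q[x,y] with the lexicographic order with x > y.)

Compute a lex Gröbner basis by Buchberger's algorithm.
f_1 = y + 5, LT = y.
f_2 = 3xy + 4x + 22, LT = xy.

S(f_1,f_2): lcm = xy. S = \tfrac{11}{3}x - \tfrac{22}{3}.
  leading term x: no divisor's leading term divides it; move \tfrac{11}{3}x to the remainder.
  leading term 1: no divisor's leading term divides it; move -\tfrac{22}{3} to the remainder.
  remainder \tfrac{11}{3}x - \tfrac{22}{3} ≠ 0; add h_3 = \tfrac{11}{3}x - \tfrac{22}{3} to the basis.

S(f_1,h_3): leading monomials are coprime, so the S-polynomial reduces to 0 (Buchberger's first criterion).
S(f_2,h_3): lcm = xy. S = \tfrac{4}{3}x + 2y + \tfrac{22}{3}.
  leading term x: subtract (\tfrac{4}{11})·h_3 from \tfrac{4}{3}x + 2y + \tfrac{22}{3} → 2y + 10
  leading term y: subtract (2)·f_1 from 2y + 10 → 0
  remainder 0.

Every S-polynomial of the final basis reduces to 0, so we have a Gröbner basis.
Inter-reduce: drop elements whose leading term is divisible by another's, tail-reduce, and make monic.
Reduced Gröbner basis: {x - 2, y + 5}.

A lex Gröbner basis eliminates variables successively. Here y + 5 depends only on y, with roots {-5}; lifting each root through the earlier basis elements recovers the full solutions.
  y = -5: the earlier basis element becomes x - 2 = 0, giving x = 2 — point (2, -5).

{(2, -5)}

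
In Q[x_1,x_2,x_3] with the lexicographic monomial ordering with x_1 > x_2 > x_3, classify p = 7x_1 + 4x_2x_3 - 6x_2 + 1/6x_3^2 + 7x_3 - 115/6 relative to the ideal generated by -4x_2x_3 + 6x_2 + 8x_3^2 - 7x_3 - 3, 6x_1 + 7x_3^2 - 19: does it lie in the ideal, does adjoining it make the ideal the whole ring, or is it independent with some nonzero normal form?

First compute the reduced Gröbner basis of I by Buchberger's algorithm.
f_1 = -4x_2x_3 + 6x_2 + 8x_3^2 - 7x_3 - 3, LT = x_2x_3.
f_2 = 6x_1 + 7x_3^2 - 19, LT = x_1.

The S-polynomials (S(f_1,f_2)) all reduce to 0 modulo the current basis, so we have a Gröbner basis.
Inter-reduce: drop elements whose leading term is divisible by another's, tail-reduce, and make monic.
Reduced Gröbner basis: {x_1 + 7/6x_3^2 - 19/6, x_2x_3 - 3/2x_2 - 2x_3^2 + 7/4x_3 + 3/4}.
Label its elements g_1 = x_1 + 7/6x_3^2 - 19/6, g_2 = x_2x_3 - 3/2x_2 - 2x_3^2 + 7/4x_3 + 3/4.

Reduce p = 7x_1 + 4x_2x_3 - 6x_2 + 1/6x_3^2 + 7x_3 - 115/6 modulo G:
  leading term x_1: subtract (7)·g_1 from 7x_1 + 4x_2x_3 - 6x_2 + 1/6x_3^2 + 7x_3 - 115/6 → 4x_2x_3 - 6x_2 - 8x_3^2 + 7x_3 + 3
  leading term x_2x_3: subtract (4)·g_2 from 4x_2x_3 - 6x_2 - 8x_3^2 + 7x_3 + 3 → 0
  normal form = 0.
Since the normal form is 0, p ∈ I.

7x_1 + 4x_2x_3 - 6x_2 + 1/6x_3^2 + 7x_3 - 115/6 lies in I (it reduces to 0).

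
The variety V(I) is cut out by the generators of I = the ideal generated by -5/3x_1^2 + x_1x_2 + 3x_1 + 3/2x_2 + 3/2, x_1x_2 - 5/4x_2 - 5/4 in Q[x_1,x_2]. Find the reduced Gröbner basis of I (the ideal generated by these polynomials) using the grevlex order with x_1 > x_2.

The reduced Gröbner basis is the canonical form of the ideal for this ordering.

f_1 = -5/3x_1^2 + x_1x_2 + 3x_1 + 3/2x_2 + 3/2, LT = x_1^2.
f_2 = x_1x_2 - 5/4x_2 - 5/4, LT = x_1x_2.

S(f_1,f_2): lcm = x_1^2x_2. S = -3/5x_1x_2^2 - 11/20x_1x_2 - 9/10x_2^2 + 5/4x_1 - 9/10x_2.
  reduce S modulo (f_1, f_2):
  remainder -33/20x_2^2 + 5/4x_1 - 187/80x_2 - 11/16 ≠ 0; add g_3 = -33/20x_2^2 + 5/4x_1 - 187/80x_2 - 11/16 to the basis.

The other S-polynomials (S(f_1,g_3), S(f_2,g_3)) all reduce to 0 modulo the current basis, so we have a Gröbner basis.

G = {x_1^2 - 9/5x_1 - 33/20x_2 - 33/20, x_1x_2 - 5/4x_2 - 5/4, x_2^2 - 25/33x_1 + 17/12x_2 + 5/12}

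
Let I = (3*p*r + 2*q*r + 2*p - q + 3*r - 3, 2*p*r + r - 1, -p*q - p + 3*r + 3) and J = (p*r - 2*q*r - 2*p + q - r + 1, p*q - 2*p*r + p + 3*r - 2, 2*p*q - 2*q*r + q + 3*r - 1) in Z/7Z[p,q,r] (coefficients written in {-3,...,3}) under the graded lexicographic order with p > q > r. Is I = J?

For a fixed monomial order, each ideal has a unique reduced Gröbner basis; comparing bases decides equality.
Buchberger on the first generating set:
f_1 = 3*p*r + 2*q*r + 2*p - q + 3*r - 3, LT = p*r.
f_2 = 2*p*r + r - 1, LT = p*r.
f_3 = -p*q - p + 3*r + 3, LT = p*q.

S(f_1,f_2): lcm = p*r. S = 3*q*r + 3*p + 2*q - 3*r + 3.
  reduce S modulo (f_1, f_2, f_3):
  remainder 3*q*r + 3*p + 2*q - 3*r + 3 ≠ 0; add g_4 = 3*q*r + 3*p + 2*q - 3*r + 3 to the basis.

S(f_1,f_3): lcm = p*q*r. S = 3*q**2*r + 3*p*q - p*r + 2*q**2 + q*r + 3*r**2 - q + 3*r.
  reduce S modulo (f_1, f_2, f_3, g_4):
  remainder 3*r**2 + 3*p - 2*q - 3*r - 1 ≠ 0; add g_5 = 3*r**2 + 3*p - 2*q - 3*r - 1 to the basis.

S(f_1,g_4): lcm = p*q*r. S = 3*q**2*r - p**2 + p*r + 2*q**2 + q*r - p - q.
  reduce S modulo (f_1, f_2, f_3, g_4, g_5):
  remainder -p**2 - 2*p - 2*q - 2*r - 2 ≠ 0; add g_6 = -p**2 - 2*p - 2*q - 2*r - 2 to the basis.

S(g_4,g_5): lcm = q*r**2. S = -p*q + p*r + 3*q**2 - 3*q*r - r**2 - 2*q + r.
  reduce S modulo (f_1, f_2, f_3, g_4, g_5, g_6):
  remainder 3*q**2 - 2*p - 3*q - 3*r - 1 ≠ 0; add g_7 = 3*q**2 - 2*p - 3*q - 3*r - 1 to the basis.

The other S-polynomials (S(f_2,f_3), S(f_2,g_4), S(f_3,g_4), S(f_1,g_5), S(f_2,g_5), S(f_3,g_5), S(f_1,g_6), S(f_2,g_6), S(f_3,g_6), S(g_4,g_6), S(g_5,g_6), S(f_1,g_7), S(f_2,g_7), S(f_3,g_7), S(g_4,g_7), S(g_5,g_7), S(g_6,g_7)) all reduce to 0 modulo the current basis, so we have a Gröbner basis.
Inter-reduce: drop elements whose leading term is divisible by another's, tail-reduce, and make monic.
Reduced Gröbner basis: {p**2 + 2*p + 2*q + 2*r + 2, p*q + p - 3*r - 3, p*r - 3*r + 3, q**2 - 3*p - q - r + 2, q*r + p + 3*q - r + 1, r**2 + p - 3*q - r + 2}.

Buchberger on the second generating set:
h_1 = p*r - 2*q*r - 2*p + q - r + 1, LT = p*r.
h_2 = p*q - 2*p*r + p + 3*r - 2, LT = p*q.
h_3 = 2*p*q - 2*q*r + q + 3*r - 1, LT = p*q.

S(h_1,h_2): lcm = p*q*r. S = 2*p*r**2 - 2*q**2*r - 2*p*q - p*r + q**2 - q*r - 3*r**2 + q + 2*r.
  reduce S modulo (h_1, h_2, h_3):
  remainder -2*q**2*r - 3*q*r**2 + q**2 + 2*q*r - r**2 + 2*q - 2*r - 3 ≠ 0; add k_4 = -2*q**2*r - 3*q*r**2 + q**2 + 2*q*r - r**2 + 2*q - 2*r - 3 to the basis.

S(h_1,h_3): lcm = p*q*r. S = -2*q**2*r + q*r**2 - 2*p*q + q**2 + 2*q*r + 2*r**2 + q - 3*r.
  reduce S modulo (h_1, h_2, h_3, k_4):
  remainder -3*q*r**2 - q*r + 3*r**2 + p + 3*q + r + 3 ≠ 0; add k_5 = -3*q*r**2 - q*r + 3*r**2 + p + 3*q + r + 3 to the basis.

S(h_2,h_3): lcm = p*q. S = -2*p*r + q*r + p + 3*q - 2*r + 2.
  reduce S modulo (h_1, h_2, h_3, k_4, k_5):
  remainder -3*q*r - 3*p - 2*q + 3*r - 3 ≠ 0; add k_6 = -3*q*r - 3*p - 2*q + 3*r - 3 to the basis.

S(h_3,k_4): lcm = p*q**2*r. S = 2*p*q*r**2 - q**2*r**2 - 3*p*q**2 + p*q*r + 3*p*r**2 - 3*q**2*r - 2*q*r**2 + p*q - p*r + 3*q*r + 2*p.
  reduce S modulo (h_1, h_2, h_3, k_4, k_5, k_6):
  remainder r**3 - r**2 + 3*p + 2*q + 2*r ≠ 0; add k_7 = r**3 - r**2 + 3*p + 2*q + 2*r to the basis.

S(h_1,k_5): lcm = p*q*r**2. S = -2*q**2*r**2 + p*r**2 + q**2*r - q*r**2 - 2*p**2 + p*q - 2*p*r + q*r + p.
  reduce S modulo (h_1, h_2, h_3, k_4, k_5, k_6, k_7):
  remainder -2*p**2 - r**2 + 2*p - q - 3*r + 1 ≠ 0; add k_8 = -2*p**2 - r**2 + 2*p - q - 3*r + 1 to the basis.

S(h_1,k_6): lcm = p*q*r. S = -2*q**2*r - p**2 + 2*p*q + p*r + q**2 - q*r - p + q.
  reduce S modulo (h_1, h_2, h_3, k_4, k_5, k_6, k_7, k_8):
  remainder r**2 + p - 3*q - r + 2 ≠ 0; add k_9 = r**2 + p - 3*q - r + 2 to the basis.

S(k_4,k_7): lcm = q**2*r**3. S = -2*q*r**4 - 3*q**2*r**2 - q*r**3 - 3*r**4 - 3*p*q**2 - 2*q**3 - 2*q**2*r - q*r**2 + r**3 - 2*r**2.
  reduce S modulo (h_1, h_2, h_3, k_4, k_5, k_6, k_7, k_8, k_9):
  remainder -2*q**3 - 2*p - q + r - 2 ≠ 0; add k_10 = -2*q**3 - 2*p - q + r - 2 to the basis.

S(k_5,k_7): lcm = q*r**3. S = -q*r**2 - r**3 - 3*p*q + 2*p*r - 2*q**2 - 3*q*r + 2*r**2 - r.
  reduce S modulo (h_1, h_2, h_3, k_4, k_5, k_6, k_7, k_8, k_9, k_10):
  remainder -2*q**2 - p + 2*q + 2*r + 3 ≠ 0; add k_11 = -2*q**2 - p + 2*q + 2*r + 3 to the basis.

The other S-polynomials (S(h_1,k_4), S(h_2,k_4), S(h_2,k_5), S(h_3,k_5), S(k_4,k_5), S(h_2,k_6), S(h_3,k_6), S(k_4,k_6), S(k_5,k_6), S(h_1,k_7), S(h_2,k_7), S(h_3,k_7), S(k_6,k_7), S(h_1,k_8), S(h_2,k_8), S(h_3,k_8), S(k_4,k_8), S(k_5,k_8), S(k_6,k_8), S(k_7,k_8), S(h_1,k_9), S(h_2,k_9), S(h_3,k_9), S(k_4,k_9), S(k_5,k_9), S(k_6,k_9), S(k_7,k_9), S(k_8,k_9), S(h_1,k_10), S(h_2,k_10), S(h_3,k_10), S(k_4,k_10), S(k_5,k_10), S(k_6,k_10), S(k_7,k_10), S(k_8,k_10), S(k_9,k_10), S(h_1,k_11), S(h_2,k_11), S(h_3,k_11), S(k_4,k_11), S(k_5,k_11), S(k_6,k_11), S(k_7,k_11), S(k_8,k_11), S(k_9,k_11), S(k_10,k_11)) all reduce to 0 modulo the current basis, so we have a Gröbner basis.
Inter-reduce: drop elements whose leading term is divisible by another's, tail-reduce, and make monic.
Reduced Gröbner basis: {p**2 + 2*p + 2*q + 2*r + 2, p*q + p - 3*r - 3, p*r - 3*r + 3, q**2 - 3*p - q - r + 2, q*r + p + 3*q - r + 1, r**2 + p - 3*q - r + 2}.

The two bases agree; hence the ideals are identical.
The choice of monomial ordering does not affect the verdict — as long as both bases are computed under the same ordering, their equality decides ideal equality.

Yes, the ideals are equal.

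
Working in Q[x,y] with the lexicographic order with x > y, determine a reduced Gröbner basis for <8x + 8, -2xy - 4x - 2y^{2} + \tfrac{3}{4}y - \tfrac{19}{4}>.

The reduced Gröbner basis is the canonical form of the ideal for this ordering.

f_1 = 8x + 8, LT = x.
f_2 = -2xy - 4x - 2y^{2} + \tfrac{3}{4}y - \tfrac{19}{4}, LT = xy.

S(f_1,f_2): lcm = xy. S = -2x - y^{2} + \tfrac{11}{8}y - \tfrac{19}{8}.
  leading term x: subtract (-\tfrac{1}{4})·f_1 from -2x - y^{2} + \tfrac{11}{8}y - \tfrac{19}{8} → -y^{2} + \tfrac{11}{8}y - \tfrac{3}{8}
  leading term y^{2}: no divisor's leading term divides it; move -y^{2} to the remainder.
  leading term y: no divisor's leading term divides it; move \tfrac{11}{8}y to the remainder.
  leading term 1: no divisor's leading term divides it; move -\tfrac{3}{8} to the remainder.
  remainder -y^{2} + \tfrac{11}{8}y - \tfrac{3}{8} ≠ 0; add g_3 = -y^{2} + \tfrac{11}{8}y - \tfrac{3}{8} to the basis.

S(f_1,g_3): leading monomials are coprime, so the S-polynomial reduces to 0 (Buchberger's first criterion).
S(f_2,g_3): lcm = xy^{2}. S = \tfrac{27}{8}xy - \tfrac{3}{8}x + y^{3} - \tfrac{3}{8}y^{2} + \tfrac{19}{8}y.
  leading term xy: subtract (\tfrac{27}{64}y)·f_1 from \tfrac{27}{8}xy - \tfrac{3}{8}x + y^{3} - \tfrac{3}{8}y^{2} + \tfrac{19}{8}y → -\tfrac{3}{8}x + y^{3} - \tfrac{3}{8}y^{2} - y
  leading term x: subtract (-\tfrac{3}{64})·f_1 from -\tfrac{3}{8}x + y^{3} - \tfrac{3}{8}y^{2} - y → y^{3} - \tfrac{3}{8}y^{2} - y + \tfrac{3}{8}
  leading term y^{3}: subtract (-y)·g_3 from y^{3} - \tfrac{3}{8}y^{2} - y + \tfrac{3}{8} → y^{2} - \tfrac{11}{8}y + \tfrac{3}{8}
  leading term y^{2}: subtract (-1)·g_3 from y^{2} - \tfrac{11}{8}y + \tfrac{3}{8} → 0
  remainder 0.

Every S-polynomial of the final basis reduces to 0, so we have a Gröbner basis.
Inter-reduce: drop elements whose leading term is divisible by another's, tail-reduce, and make monic.

G = {x + 1, y^{2} - \tfrac{11}{8}y + \tfrac{3}{8}}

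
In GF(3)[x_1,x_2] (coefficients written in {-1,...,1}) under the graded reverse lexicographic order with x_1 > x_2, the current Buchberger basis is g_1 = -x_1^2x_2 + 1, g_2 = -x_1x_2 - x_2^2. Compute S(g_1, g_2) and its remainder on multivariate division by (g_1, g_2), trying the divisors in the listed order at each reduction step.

S(g_1, g_2) = -x_1x_2^2 - 1; remainder on division = x_2^3 - 1.

lcm(LM(g_1), LM(g_2)) = x_1^2x_2.
S = (lcm/LT(g_1))·g_1 − (lcm/LT(g_2))·g_2 = -x_1x_2^2 - 1.
Reduce S modulo (g_1, g_2) in that order:
  leading term x_1x_2^2: subtract (x_2)·g_2 from -x_1x_2^2 - 1 → x_2^3 - 1
  leading term x_2^3: no divisor's leading term divides it; move x_2^3 to the remainder.
  leading term 1: no divisor's leading term divides it; move -1 to the remainder.
The remainder x_2^3 - 1 is nonzero, so it would be added as the next basis element.
An S-polynomial is built so that the two leading terms cancel; whether anything survives reduction is exactly the Gröbner-basis criterion.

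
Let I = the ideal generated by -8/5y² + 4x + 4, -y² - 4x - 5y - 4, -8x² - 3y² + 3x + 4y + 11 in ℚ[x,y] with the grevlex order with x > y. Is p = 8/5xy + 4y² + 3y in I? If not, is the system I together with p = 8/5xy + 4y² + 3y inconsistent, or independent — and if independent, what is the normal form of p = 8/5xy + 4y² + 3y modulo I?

First compute the reduced Gröbner basis of I by Buchberger's algorithm.
f_1 = -8/5y² + 4x + 4, LT = y².
f_2 = -y² - 4x - 5y - 4, LT = y².
f_3 = -8x² - 3y² + 3x + 4y + 11, LT = x².

S(f_1,f_2): lcm = y². S = -13/2x - 5y - 13/2.
  leading term x: no divisor's leading term divides it; move -13/2x to the remainder.
  leading term y: no divisor's leading term divides it; move -5y to the remainder.
  leading term 1: no divisor's leading term divides it; move -13/2 to the remainder.
  remainder -13/2x - 5y - 13/2 ≠ 0; add h_4 = -13/2x - 5y - 13/2 to the basis.

S(f_3,h_4): lcm = x². S = -10/13xy + ⅜y² - 11/8x - ½y - 11/8.
  leading term xy: subtract (20/169y)·h_4 from -10/13xy + ⅜y² - 11/8x - ½y - 11/8 → 1307/1352y² - 11/8x + 7/26y - 11/8
  leading term y²: subtract (-6535/10816)·f_1 from 1307/1352y² - 11/8x + 7/26y - 11/8 → 2817/2704x + 7/26y + 2817/2704
  leading term x: subtract (-2817/17576)·h_4 from 2817/2704x + 7/26y + 2817/2704 → -9353/17576y
  leading term y: no divisor's leading term divides it; move -9353/17576y to the remainder.
  remainder -9353/17576y ≠ 0; add h_5 = -9353/17576y to the basis.

The other S-polynomials (S(f_1,f_3), S(f_2,f_3), S(f_1,h_4), S(f_2,h_4), S(f_1,h_5), S(f_2,h_5), S(f_3,h_5), S(h_4,h_5)) all reduce to 0 modulo the current basis, so we have a Gröbner basis.
Inter-reduce: drop elements whose leading term is divisible by another's, tail-reduce, and make monic.
Reduced Gröbner basis: {x + 1, y}.
Label its elements g_1 = x + 1, g_2 = y.

Reduce p = 8/5xy + 4y² + 3y modulo G:
  leading term xy: subtract (8/5y)·g_1 from 8/5xy + 4y² + 3y → 4y² + 7/5y
  leading term y²: subtract (4y)·g_2 from 4y² + 7/5y → 7/5y
  leading term y: subtract (7/5)·g_2 from 7/5y → 0
  normal form = 0.
Since the normal form is 0, p ∈ I.

8/5xy + 4y² + 3y lies in I (it reduces to 0).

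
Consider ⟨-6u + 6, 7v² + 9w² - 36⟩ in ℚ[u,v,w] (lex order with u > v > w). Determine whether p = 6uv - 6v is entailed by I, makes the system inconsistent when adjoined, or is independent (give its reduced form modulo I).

First compute the reduced Gröbner basis of I by Buchberger's algorithm.
f_1 = -6u + 6, LT = u.
f_2 = 7v² + 9w² - 36, LT = v².

The S-polynomials (S(f_1,f_2)) all reduce to 0 modulo the current basis, so we have a Gröbner basis.
Inter-reduce: drop elements whose leading term is divisible by another's, tail-reduce, and make monic.
Reduced Gröbner basis: {u - 1, v² + 9/7w² - 36/7}.
Label its elements g_1 = u - 1, g_2 = v² + 9/7w² - 36/7.

Reduce p = 6uv - 6v modulo G:
  leading term uv: subtract (6v)·g_1 from 6uv - 6v → 0
  normal form = 0.
Since the normal form is 0, p ∈ I.

6uv - 6v lies in I (it reduces to 0).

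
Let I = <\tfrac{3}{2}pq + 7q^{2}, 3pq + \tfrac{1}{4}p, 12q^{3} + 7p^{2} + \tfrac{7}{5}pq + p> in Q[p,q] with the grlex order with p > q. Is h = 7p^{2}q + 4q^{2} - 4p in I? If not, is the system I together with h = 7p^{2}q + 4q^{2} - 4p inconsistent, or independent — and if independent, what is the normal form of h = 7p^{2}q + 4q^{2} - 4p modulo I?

First compute the reduced Gröbner basis of I by Buchberger's algorithm.
f_1 = \tfrac{3}{2}pq + 7q^{2}, LT = pq.
f_2 = 3pq + \tfrac{1}{4}p, LT = pq.
f_3 = 12q^{3} + 7p^{2} + \tfrac{7}{5}pq + p, LT = q^{3}.

S(f_1,f_2): lcm = pq. S = \tfrac{14}{3}q^{2} - \tfrac{1}{12}p.
  leading term q^{2}: no divisor's leading term divides it; move \tfrac{14}{3}q^{2} to the remainder.
  leading term p: no divisor's leading term divides it; move -\tfrac{1}{12}p to the remainder.
  remainder \tfrac{14}{3}q^{2} - \tfrac{1}{12}p ≠ 0; add k_4 = \tfrac{14}{3}q^{2} - \tfrac{1}{12}p to the basis.

S(f_1,f_3): lcm = pq^{3}. S = \tfrac{14}{3}q^{4} - \tfrac{7}{12}p^{3} - \tfrac{7}{60}p^{2}q - \tfrac{1}{12}p^{2}.
  leading term q^{4}: subtract (\tfrac{7}{18}q)·f_3 from \tfrac{14}{3}q^{4} - \tfrac{7}{12}p^{3} - \tfrac{7}{60}p^{2}q - \tfrac{1}{12}p^{2} → -\tfrac{7}{12}p^{3} - \tfrac{511}{180}p^{2}q - \tfrac{49}{90}pq^{2} - \tfrac{1}{12}p^{2} - \tfrac{7}{18}pq
  leading term p^{3}: no divisor's leading term divides it; move -\tfrac{7}{12}p^{3} to the remainder.
  leading term p^{2}q: subtract (-\tfrac{511}{270}p)·f_1 from -\tfrac{511}{180}p^{2}q - \tfrac{49}{90}pq^{2} - \tfrac{1}{12}p^{2} - \tfrac{7}{18}pq → \tfrac{343}{27}pq^{2} - \tfrac{1}{12}p^{2} - \tfrac{7}{18}pq
  leading term pq^{2}: subtract (\tfrac{686}{81}q)·f_1 from \tfrac{343}{27}pq^{2} - \tfrac{1}{12}p^{2} - \tfrac{7}{18}pq → -\tfrac{4802}{81}q^{3} - \tfrac{1}{12}p^{2} - \tfrac{7}{18}pq
  leading term q^{3}: subtract (-\tfrac{2401}{486})·f_3 from -\tfrac{4802}{81}q^{3} - \tfrac{1}{12}p^{2} - \tfrac{7}{18}pq → \tfrac{33533}{972}p^{2} + \tfrac{7931}{1215}pq + \tfrac{2401}{486}p
  leading term p^{2}: no divisor's leading term divides it; move \tfrac{33533}{972}p^{2} to the remainder.
  leading term pq: subtract (\tfrac{15862}{3645})·f_1 from \tfrac{7931}{1215}pq + \tfrac{2401}{486}p → -\tfrac{111034}{3645}q^{2} + \tfrac{2401}{486}p
  leading term q^{2}: subtract (-\tfrac{7931}{1215})·k_4 from -\tfrac{111034}{3645}q^{2} + \tfrac{2401}{486}p → \tfrac{64099}{14580}p
  leading term p: no divisor's leading term divides it; move \tfrac{64099}{14580}p to the remainder.
  remainder -\tfrac{7}{12}p^{3} + \tfrac{33533}{972}p^{2} + \tfrac{64099}{14580}p ≠ 0; add k_5 = -\tfrac{7}{12}p^{3} + \tfrac{33533}{972}p^{2} + \tfrac{64099}{14580}p to the basis.

S(f_2,f_3): lcm = pq^{3}. S = -\tfrac{7}{12}p^{3} - \tfrac{7}{60}p^{2}q + \tfrac{1}{12}pq^{2} - \tfrac{1}{12}p^{2}.
  leading term p^{3}: subtract (1)·k_5 from -\tfrac{7}{12}p^{3} - \tfrac{7}{60}p^{2}q + \tfrac{1}{12}pq^{2} - \tfrac{1}{12}p^{2} → -\tfrac{7}{60}p^{2}q + \tfrac{1}{12}pq^{2} - \tfrac{16807}{486}p^{2} - \tfrac{64099}{14580}p
  leading term p^{2}q: subtract (-\tfrac{7}{90}p)·f_1 from -\tfrac{7}{60}p^{2}q + \tfrac{1}{12}pq^{2} - \tfrac{16807}{486}p^{2} - \tfrac{64099}{14580}p → \tfrac{113}{180}pq^{2} - \tfrac{16807}{486}p^{2} - \tfrac{64099}{14580}p
  leading term pq^{2}: subtract (\tfrac{113}{270}q)·f_1 from \tfrac{113}{180}pq^{2} - \tfrac{16807}{486}p^{2} - \tfrac{64099}{14580}p → -\tfrac{791}{270}q^{3} - \tfrac{16807}{486}p^{2} - \tfrac{64099}{14580}p
  leading term q^{3}: subtract (-\tfrac{791}{3240})·f_3 from -\tfrac{791}{270}q^{3} - \tfrac{16807}{486}p^{2} - \tfrac{64099}{14580}p → -\tfrac{319529}{9720}p^{2} + \tfrac{5537}{16200}pq - \tfrac{121079}{29160}p
  leading term p^{2}: no divisor's leading term divides it; move -\tfrac{319529}{9720}p^{2} to the remainder.
  leading term pq: subtract (\tfrac{5537}{24300})·f_1 from \tfrac{5537}{16200}pq - \tfrac{121079}{29160}p → -\tfrac{38759}{24300}q^{2} - \tfrac{121079}{29160}p
  leading term q^{2}: subtract (-\tfrac{5537}{16200})·k_4 from -\tfrac{38759}{24300}q^{2} - \tfrac{121079}{29160}p → -\tfrac{2438191}{583200}p
  leading term p: no divisor's leading term divides it; move -\tfrac{2438191}{583200}p to the remainder.
  remainder -\tfrac{319529}{9720}p^{2} - \tfrac{2438191}{583200}p ≠ 0; add k_6 = -\tfrac{319529}{9720}p^{2} - \tfrac{2438191}{583200}p to the basis.

S(f_1,k_4): lcm = pq^{2}. S = \tfrac{14}{3}q^{3} + \tfrac{1}{56}p^{2}.
  leading term q^{3}: subtract (\tfrac{7}{18})·f_3 from \tfrac{14}{3}q^{3} + \tfrac{1}{56}p^{2} → -\tfrac{1363}{504}p^{2} - \tfrac{49}{90}pq - \tfrac{7}{18}p
  leading term p^{2}: subtract (\tfrac{184005}{2236703})·k_6 from -\tfrac{1363}{504}p^{2} - \tfrac{49}{90}pq - \tfrac{7}{18}p → -\tfrac{49}{90}pq - \tfrac{8865443}{197195040}p
  leading term pq: subtract (-\tfrac{49}{135})·f_1 from -\tfrac{49}{90}pq - \tfrac{8865443}{197195040}p → \tfrac{343}{135}q^{2} - \tfrac{8865443}{197195040}p
  leading term q^{2}: subtract (\tfrac{49}{90})·k_4 from \tfrac{343}{135}q^{2} - \tfrac{8865443}{197195040}p → \tfrac{9041}{21910560}p
  leading term p: no divisor's leading term divides it; move \tfrac{9041}{21910560}p to the remainder.
  remainder \tfrac{9041}{21910560}p ≠ 0; add k_7 = \tfrac{9041}{21910560}p to the basis.

The other S-polynomials (S(f_2,k_4), S(f_3,k_4), S(f_1,k_5), S(f_2,k_5), S(f_3,k_5), S(k_4,k_5), S(f_1,k_6), S(f_2,k_6), S(f_3,k_6), S(k_4,k_6), S(k_5,k_6), S(f_1,k_7), S(f_2,k_7), S(f_3,k_7), S(k_4,k_7), S(k_5,k_7), S(k_6,k_7)) all reduce to 0 modulo the current basis, so we have a Gröbner basis.
Inter-reduce: drop elements whose leading term is divisible by another's, tail-reduce, and make monic.
Reduced Gröbner basis: {q^{2}, p}.
Label its elements g_1 = q^{2}, g_2 = p.

Reduce h = 7p^{2}q + 4q^{2} - 4p modulo G:
  leading term p^{2}q: subtract (7pq)·g_2 from 7p^{2}q + 4q^{2} - 4p → 4q^{2} - 4p
  leading term q^{2}: subtract (4)·g_1 from 4q^{2} - 4p → -4p
  leading term p: subtract (-4)·g_2 from -4p → 0
  normal form = 0.
Since the normal form is 0, h ∈ I.

The remainder on division by a Gröbner basis is unique — it is the normal form.

7p^{2}q + 4q^{2} - 4p lies in I (it reduces to 0).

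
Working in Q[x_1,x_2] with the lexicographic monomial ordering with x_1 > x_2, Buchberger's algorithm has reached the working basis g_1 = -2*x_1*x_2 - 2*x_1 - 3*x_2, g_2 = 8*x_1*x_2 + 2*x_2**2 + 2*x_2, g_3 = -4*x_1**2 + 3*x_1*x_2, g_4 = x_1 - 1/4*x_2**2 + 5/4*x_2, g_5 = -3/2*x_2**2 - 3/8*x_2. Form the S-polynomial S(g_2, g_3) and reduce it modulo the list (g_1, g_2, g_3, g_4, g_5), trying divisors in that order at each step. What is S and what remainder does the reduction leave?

S(g_2, g_3) = x_1*x_2**2 + 1/4*x_1*x_2; remainder on division = 33/64*x_2.

lcm(LM(g_2), LM(g_3)) = x_1**2*x_2.
S = (lcm/LT(g_2))·g_2 − (lcm/LT(g_3))·g_3 = x_1*x_2**2 + 1/4*x_1*x_2.
Reduce S modulo (g_1, g_2, g_3, g_4, g_5) in that order:
  leading term x_1*x_2**2: subtract (-1/2*x_2)·g_1 from x_1*x_2**2 + 1/4*x_1*x_2 → -3/4*x_1*x_2 - 3/2*x_2**2
  leading term x_1*x_2: subtract (3/8)·g_1 from -3/4*x_1*x_2 - 3/2*x_2**2 → 3/4*x_1 - 3/2*x_2**2 + 9/8*x_2
  leading term x_1: subtract (3/4)·g_4 from 3/4*x_1 - 3/2*x_2**2 + 9/8*x_2 → -21/16*x_2**2 + 3/16*x_2
  leading term x_2**2: subtract (7/8)·g_5 from -21/16*x_2**2 + 3/16*x_2 → 33/64*x_2
  leading term x_2: no divisor's leading term divides it; move 33/64*x_2 to the remainder.
The remainder 33/64*x_2 is nonzero, so it would be added as the next basis element.
An S-polynomial is built so that the two leading terms cancel; whether anything survives reduction is exactly the Gröbner-basis criterion.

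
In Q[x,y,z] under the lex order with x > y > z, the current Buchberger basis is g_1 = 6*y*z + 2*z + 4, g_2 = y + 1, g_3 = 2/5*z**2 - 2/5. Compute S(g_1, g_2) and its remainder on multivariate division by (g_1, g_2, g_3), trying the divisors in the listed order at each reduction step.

lcm(LM(g_1), LM(g_2)) = y*z.
S = (lcm/LT(g_1))·g_1 − (lcm/LT(g_2))·g_2 = -2/3*z + 2/3.
Reduce S modulo (g_1, g_2, g_3) in that order:
  leading term z: no divisor's leading term divides it; move -2/3*z to the remainder.
  leading term 1: no divisor's leading term divides it; move 2/3 to the remainder.
The remainder -2/3*z + 2/3 is nonzero, so it would be added as the next basis element.
An S-polynomial is built so that the two leading terms cancel; whether anything survives reduction is exactly the Gröbner-basis criterion.

S(g_1, g_2) = -2/3*z + 2/3; remainder on division = -2/3*z + 2/3.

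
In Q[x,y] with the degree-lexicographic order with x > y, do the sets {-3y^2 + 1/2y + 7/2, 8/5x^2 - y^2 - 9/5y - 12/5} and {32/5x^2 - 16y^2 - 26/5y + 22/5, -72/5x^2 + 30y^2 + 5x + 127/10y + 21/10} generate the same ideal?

Equality of ideals is decidable: compute both reduced Gröbner bases (unique for the ordering) and check whether they agree.
Buchberger on the first generating set:
f_1 = -3y^2 + 1/2y + 7/2, LT = y^2.
f_2 = 8/5x^2 - y^2 - 9/5y - 12/5, LT = x^2.

The S-polynomials (S(f_1,f_2)) all reduce to 0 modulo the current basis, so we have a Gröbner basis.
Inter-reduce: drop elements whose leading term is divisible by another's, tail-reduce, and make monic.
Reduced Gröbner basis: {x^2 - 59/48y - 107/48, y^2 - 1/6y - 7/6}.

Buchberger on the second generating set:
h_1 = 32/5x^2 - 16y^2 - 26/5y + 22/5, LT = x^2.
h_2 = -72/5x^2 + 30y^2 + 5x + 127/10y + 21/10, LT = x^2.

S(h_1,h_2): lcm = x^2. S = -5/12y^2 + 25/72x + 5/72y + 5/6.
  reduce S modulo (h_1, h_2):
  remainder -5/12y^2 + 25/72x + 5/72y + 5/6 ≠ 0; add k_3 = -5/12y^2 + 25/72x + 5/72y + 5/6 to the basis.

The other S-polynomials (S(h_1,k_3), S(h_2,k_3)) all reduce to 0 modulo the current basis, so we have a Gröbner basis.
Inter-reduce: drop elements whose leading term is divisible by another's, tail-reduce, and make monic.
Reduced Gröbner basis: {x^2 - 25/12x - 59/48y - 69/16, y^2 - 5/6x - 1/6y - 2}.

Since the reduced bases disagree, the two ideals are not the same.

No, the ideals differ.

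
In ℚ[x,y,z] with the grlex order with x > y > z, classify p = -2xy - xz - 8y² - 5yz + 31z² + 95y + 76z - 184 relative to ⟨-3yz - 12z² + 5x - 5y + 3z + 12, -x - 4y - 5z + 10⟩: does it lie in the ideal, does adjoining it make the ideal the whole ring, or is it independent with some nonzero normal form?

First compute the reduced Gröbner basis of I by Buchberger's algorithm.
f_1 = -3yz - 12z² + 5x - 5y + 3z + 12, LT = yz.
f_2 = -x - 4y - 5z + 10, LT = x.

The S-polynomials (S(f_1,f_2)) all reduce to 0 modulo the current basis, so we have a Gröbner basis.
Inter-reduce: drop elements whose leading term is divisible by another's, tail-reduce, and make monic.
Reduced Gröbner basis: {yz + 4z² + 25/3y + 22/3z - 62/3, x + 4y + 5z - 10}.
Label its elements g_1 = yz + 4z² + 25/3y + 22/3z - 62/3, g_2 = x + 4y + 5z - 10.

Reduce p = -2xy - xz - 8y² - 5yz + 31z² + 95y + 76z - 184 modulo G:
  leading term xy: subtract (-2y)·g_2 from -2xy - xz - 8y² - 5yz + 31z² + 95y + 76z - 184 → -xz + 5yz + 31z² + 75y + 76z - 184
  leading term xz: subtract (-z)·g_2 from -xz + 5yz + 31z² + 75y + 76z - 184 → 9yz + 36z² + 75y + 66z - 184
  leading term yz: subtract (9)·g_1 from 9yz + 36z² + 75y + 66z - 184 → 2
  leading term 1: no divisor's leading term divides it; move 2 to the remainder.
  normal form = 2.
The normal form is nonzero, so p ∉ I. Since p minus its normal form lies in I, I + (p) = I + (r) where r = 2; decide whether this ideal is the whole ring.
Here r = 2 is a nonzero constant, hence a unit: 1 ∈ I + (p), the Gröbner basis of I + (p) is {1}, and the enlarged system has no common solution — adjoining p is inconsistent.

Adjoining -2xy - xz - 8y² - 5yz + 31z² + 95y + 76z - 184 makes the ideal the whole ring: the system is inconsistent.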